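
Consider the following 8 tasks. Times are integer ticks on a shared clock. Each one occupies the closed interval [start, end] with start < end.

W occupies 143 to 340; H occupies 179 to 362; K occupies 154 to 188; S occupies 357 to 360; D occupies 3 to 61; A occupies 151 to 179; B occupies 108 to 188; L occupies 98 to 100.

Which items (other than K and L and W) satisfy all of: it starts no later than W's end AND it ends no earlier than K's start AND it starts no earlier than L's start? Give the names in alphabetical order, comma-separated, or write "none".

Conditions: its start is no later than W's end (X.start <= 340) AND its end is no earlier than K's start (X.end >= 154) AND its start is no earlier than L's start (X.start >= 98).
A: start 151 <= 340? ✓; end 179 >= 154? ✓; start 151 >= 98? ✓ → yes.
B: start 108 <= 340? ✓; end 188 >= 154? ✓; start 108 >= 98? ✓ → yes.
D: start 3 <= 340? ✓; end 61 >= 154? ✗; start 3 >= 98? ✗ → no.
H: start 179 <= 340? ✓; end 362 >= 154? ✓; start 179 >= 98? ✓ → yes.
S: start 357 <= 340? ✗; end 360 >= 154? ✓; start 357 >= 98? ✓ → no.
Result: A, B, H.

A, B, H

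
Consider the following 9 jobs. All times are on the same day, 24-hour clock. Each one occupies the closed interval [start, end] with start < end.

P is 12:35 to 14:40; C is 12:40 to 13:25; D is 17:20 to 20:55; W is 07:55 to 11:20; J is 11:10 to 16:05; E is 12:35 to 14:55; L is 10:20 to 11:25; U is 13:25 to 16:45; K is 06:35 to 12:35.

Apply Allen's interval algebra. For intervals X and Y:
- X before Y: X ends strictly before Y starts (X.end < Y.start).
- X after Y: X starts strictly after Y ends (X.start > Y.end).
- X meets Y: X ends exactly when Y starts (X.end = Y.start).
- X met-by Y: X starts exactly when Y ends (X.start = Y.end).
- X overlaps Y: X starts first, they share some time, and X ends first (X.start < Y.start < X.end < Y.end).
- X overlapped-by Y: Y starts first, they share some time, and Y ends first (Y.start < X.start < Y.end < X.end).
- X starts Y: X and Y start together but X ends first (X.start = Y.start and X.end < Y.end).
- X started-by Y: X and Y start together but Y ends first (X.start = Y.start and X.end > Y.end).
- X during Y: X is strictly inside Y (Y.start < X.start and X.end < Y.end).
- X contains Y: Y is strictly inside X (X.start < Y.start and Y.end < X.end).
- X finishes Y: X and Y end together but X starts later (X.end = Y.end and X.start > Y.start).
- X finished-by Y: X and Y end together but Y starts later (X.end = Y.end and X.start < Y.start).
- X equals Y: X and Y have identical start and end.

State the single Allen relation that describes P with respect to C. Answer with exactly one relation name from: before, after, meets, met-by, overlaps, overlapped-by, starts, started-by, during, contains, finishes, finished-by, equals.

P = [12:35, 14:40]; C = [12:40, 13:25].
Compare endpoints: P.start < C.start, P.start < C.end, P.end > C.start, P.end > C.end.
That pattern is 'contains'.

contains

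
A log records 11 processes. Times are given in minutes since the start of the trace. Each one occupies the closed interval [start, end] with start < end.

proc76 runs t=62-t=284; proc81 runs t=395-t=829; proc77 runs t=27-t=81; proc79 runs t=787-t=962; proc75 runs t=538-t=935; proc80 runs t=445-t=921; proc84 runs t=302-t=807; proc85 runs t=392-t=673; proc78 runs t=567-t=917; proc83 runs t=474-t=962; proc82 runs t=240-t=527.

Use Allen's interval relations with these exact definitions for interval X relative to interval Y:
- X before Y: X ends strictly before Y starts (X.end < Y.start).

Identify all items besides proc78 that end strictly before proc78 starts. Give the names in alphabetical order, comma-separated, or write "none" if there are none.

proc76, proc77, proc82

Target proc78 = [t=567, t=917].
proc75 [t=538, t=935] → contains → no.
proc76 [t=62, t=284] → before → yes.
proc77 [t=27, t=81] → before → yes.
proc79 [t=787, t=962] → overlapped-by → no.
proc80 [t=445, t=921] → contains → no.
proc81 [t=395, t=829] → overlaps → no.
proc82 [t=240, t=527] → before → yes.
proc83 [t=474, t=962] → contains → no.
proc84 [t=302, t=807] → overlaps → no.
proc85 [t=392, t=673] → overlaps → no.
Result: proc76, proc77, proc82.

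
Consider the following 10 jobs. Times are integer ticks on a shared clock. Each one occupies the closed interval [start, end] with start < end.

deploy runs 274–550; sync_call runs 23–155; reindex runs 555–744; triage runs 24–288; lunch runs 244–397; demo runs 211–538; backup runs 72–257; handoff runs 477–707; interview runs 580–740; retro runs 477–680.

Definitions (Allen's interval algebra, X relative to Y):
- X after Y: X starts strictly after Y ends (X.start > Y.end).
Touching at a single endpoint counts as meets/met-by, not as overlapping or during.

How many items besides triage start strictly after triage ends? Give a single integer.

Target triage = [24, 288].
backup [72, 257] → during → no.
demo [211, 538] → overlapped-by → no.
deploy [274, 550] → overlapped-by → no.
handoff [477, 707] → after → counts.
interview [580, 740] → after → counts.
lunch [244, 397] → overlapped-by → no.
reindex [555, 744] → after → counts.
retro [477, 680] → after → counts.
sync_call [23, 155] → overlaps → no.
Total: 4.

4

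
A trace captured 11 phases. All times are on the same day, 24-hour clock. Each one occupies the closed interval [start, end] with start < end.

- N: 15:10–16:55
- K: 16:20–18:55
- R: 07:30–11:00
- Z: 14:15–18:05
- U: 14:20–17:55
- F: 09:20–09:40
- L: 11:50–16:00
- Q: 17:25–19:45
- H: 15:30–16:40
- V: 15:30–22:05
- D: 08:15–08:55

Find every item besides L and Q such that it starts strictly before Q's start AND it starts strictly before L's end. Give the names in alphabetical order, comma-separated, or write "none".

D, F, H, N, R, U, V, Z

Conditions: its start is strictly before Q's start (X.start < 17:25) AND its start is strictly before L's end (X.start < 16:00).
D: start 08:15 < 17:25? ✓; start 08:15 < 16:00? ✓ → yes.
F: start 09:20 < 17:25? ✓; start 09:20 < 16:00? ✓ → yes.
H: start 15:30 < 17:25? ✓; start 15:30 < 16:00? ✓ → yes.
K: start 16:20 < 17:25? ✓; start 16:20 < 16:00? ✗ → no.
N: start 15:10 < 17:25? ✓; start 15:10 < 16:00? ✓ → yes.
R: start 07:30 < 17:25? ✓; start 07:30 < 16:00? ✓ → yes.
U: start 14:20 < 17:25? ✓; start 14:20 < 16:00? ✓ → yes.
V: start 15:30 < 17:25? ✓; start 15:30 < 16:00? ✓ → yes.
Z: start 14:15 < 17:25? ✓; start 14:15 < 16:00? ✓ → yes.
Result: D, F, H, N, R, U, V, Z.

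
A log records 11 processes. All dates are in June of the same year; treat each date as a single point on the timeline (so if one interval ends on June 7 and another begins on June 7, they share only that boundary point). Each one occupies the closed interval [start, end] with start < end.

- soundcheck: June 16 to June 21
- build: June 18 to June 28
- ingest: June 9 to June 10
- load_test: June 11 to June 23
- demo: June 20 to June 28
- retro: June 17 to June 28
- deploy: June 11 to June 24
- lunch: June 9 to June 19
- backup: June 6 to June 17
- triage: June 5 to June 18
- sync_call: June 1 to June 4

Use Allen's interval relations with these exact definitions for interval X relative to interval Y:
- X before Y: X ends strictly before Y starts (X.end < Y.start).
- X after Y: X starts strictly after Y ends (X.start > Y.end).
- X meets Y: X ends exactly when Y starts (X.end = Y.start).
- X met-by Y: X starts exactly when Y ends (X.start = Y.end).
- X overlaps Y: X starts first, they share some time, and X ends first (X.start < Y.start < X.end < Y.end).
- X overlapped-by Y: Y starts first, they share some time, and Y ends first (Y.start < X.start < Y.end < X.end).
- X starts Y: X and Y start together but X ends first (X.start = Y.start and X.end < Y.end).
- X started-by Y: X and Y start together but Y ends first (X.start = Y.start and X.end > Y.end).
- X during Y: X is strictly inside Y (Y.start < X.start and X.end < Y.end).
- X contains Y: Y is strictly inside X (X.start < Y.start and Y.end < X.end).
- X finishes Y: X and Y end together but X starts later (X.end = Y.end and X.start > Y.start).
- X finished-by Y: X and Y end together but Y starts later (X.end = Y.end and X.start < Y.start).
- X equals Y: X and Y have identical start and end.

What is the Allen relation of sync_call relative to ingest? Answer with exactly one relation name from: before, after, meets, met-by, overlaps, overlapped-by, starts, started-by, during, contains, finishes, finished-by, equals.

before

sync_call = [June 1, June 4]; ingest = [June 9, June 10].
Compare endpoints: sync_call.start < ingest.start, sync_call.start < ingest.end, sync_call.end < ingest.start, sync_call.end < ingest.end.
That pattern is 'before'.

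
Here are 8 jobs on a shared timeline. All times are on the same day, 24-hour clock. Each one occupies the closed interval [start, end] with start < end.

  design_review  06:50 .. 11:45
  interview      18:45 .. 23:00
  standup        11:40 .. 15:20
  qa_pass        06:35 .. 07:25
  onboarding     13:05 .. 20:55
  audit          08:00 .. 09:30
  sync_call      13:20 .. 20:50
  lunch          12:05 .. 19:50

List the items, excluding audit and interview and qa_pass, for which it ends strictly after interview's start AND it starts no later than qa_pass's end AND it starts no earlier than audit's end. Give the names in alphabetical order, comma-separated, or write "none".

none

Conditions: its end is strictly after interview's start (X.end > 18:45) AND its start is no later than qa_pass's end (X.start <= 07:25) AND its start is no earlier than audit's end (X.start >= 09:30).
design_review: end 11:45 > 18:45? ✗; start 06:50 <= 07:25? ✓; start 06:50 >= 09:30? ✗ → no.
lunch: end 19:50 > 18:45? ✓; start 12:05 <= 07:25? ✗; start 12:05 >= 09:30? ✓ → no.
onboarding: end 20:55 > 18:45? ✓; start 13:05 <= 07:25? ✗; start 13:05 >= 09:30? ✓ → no.
standup: end 15:20 > 18:45? ✗; start 11:40 <= 07:25? ✗; start 11:40 >= 09:30? ✓ → no.
sync_call: end 20:50 > 18:45? ✓; start 13:20 <= 07:25? ✗; start 13:20 >= 09:30? ✓ → no.
Result: none.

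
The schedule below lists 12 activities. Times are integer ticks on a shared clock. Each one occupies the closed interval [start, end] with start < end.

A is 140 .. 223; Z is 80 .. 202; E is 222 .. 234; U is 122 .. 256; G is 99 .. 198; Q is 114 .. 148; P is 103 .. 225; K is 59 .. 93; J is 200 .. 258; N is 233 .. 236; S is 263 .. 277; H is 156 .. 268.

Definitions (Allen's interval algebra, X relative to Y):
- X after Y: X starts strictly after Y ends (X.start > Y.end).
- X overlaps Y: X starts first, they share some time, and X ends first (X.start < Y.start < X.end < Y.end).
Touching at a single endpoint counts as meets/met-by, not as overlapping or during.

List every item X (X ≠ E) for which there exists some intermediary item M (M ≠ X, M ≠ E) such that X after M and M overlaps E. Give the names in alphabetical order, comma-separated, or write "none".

N, S

Target E = [222, 234].
Intermediaries M with M overlaps E: A, P.
Via A — items with X after A: N, S.
Via P — items with X after P: N, S.
Union: N, S.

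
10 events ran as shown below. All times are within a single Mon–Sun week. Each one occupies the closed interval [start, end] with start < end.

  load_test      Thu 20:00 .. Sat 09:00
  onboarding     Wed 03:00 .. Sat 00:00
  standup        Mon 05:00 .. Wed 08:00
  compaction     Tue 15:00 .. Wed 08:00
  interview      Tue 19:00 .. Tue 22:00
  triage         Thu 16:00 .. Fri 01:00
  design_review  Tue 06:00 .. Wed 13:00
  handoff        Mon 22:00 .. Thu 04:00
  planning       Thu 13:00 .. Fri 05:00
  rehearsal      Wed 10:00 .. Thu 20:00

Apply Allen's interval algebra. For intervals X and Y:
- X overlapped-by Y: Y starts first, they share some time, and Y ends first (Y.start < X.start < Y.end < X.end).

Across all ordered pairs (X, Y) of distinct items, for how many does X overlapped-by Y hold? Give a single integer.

13

Checking all 90 ordered pairs for relation 'overlapped-by'; matching pairs in alphabetical order:
(design_review, standup): design_review overlapped-by standup ✓
(handoff, standup): handoff overlapped-by standup ✓
(load_test, onboarding): load_test overlapped-by onboarding ✓
(load_test, planning): load_test overlapped-by planning ✓
(load_test, triage): load_test overlapped-by triage ✓
(onboarding, compaction): onboarding overlapped-by compaction ✓
(onboarding, design_review): onboarding overlapped-by design_review ✓
(onboarding, handoff): onboarding overlapped-by handoff ✓
(onboarding, standup): onboarding overlapped-by standup ✓
(planning, rehearsal): planning overlapped-by rehearsal ✓
(rehearsal, design_review): rehearsal overlapped-by design_review ✓
(rehearsal, handoff): rehearsal overlapped-by handoff ✓
(triage, rehearsal): triage overlapped-by rehearsal ✓
Count: 13.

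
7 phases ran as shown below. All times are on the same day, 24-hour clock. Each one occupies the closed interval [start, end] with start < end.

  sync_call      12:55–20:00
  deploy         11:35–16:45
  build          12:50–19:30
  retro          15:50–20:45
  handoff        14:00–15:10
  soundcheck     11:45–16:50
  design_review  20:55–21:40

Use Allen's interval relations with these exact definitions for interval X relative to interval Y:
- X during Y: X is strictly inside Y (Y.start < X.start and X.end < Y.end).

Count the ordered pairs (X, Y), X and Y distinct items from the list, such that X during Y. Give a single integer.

4

Checking all 42 ordered pairs for relation 'during'; matching pairs in alphabetical order:
(handoff, build): handoff during build ✓
(handoff, deploy): handoff during deploy ✓
(handoff, soundcheck): handoff during soundcheck ✓
(handoff, sync_call): handoff during sync_call ✓
Count: 4.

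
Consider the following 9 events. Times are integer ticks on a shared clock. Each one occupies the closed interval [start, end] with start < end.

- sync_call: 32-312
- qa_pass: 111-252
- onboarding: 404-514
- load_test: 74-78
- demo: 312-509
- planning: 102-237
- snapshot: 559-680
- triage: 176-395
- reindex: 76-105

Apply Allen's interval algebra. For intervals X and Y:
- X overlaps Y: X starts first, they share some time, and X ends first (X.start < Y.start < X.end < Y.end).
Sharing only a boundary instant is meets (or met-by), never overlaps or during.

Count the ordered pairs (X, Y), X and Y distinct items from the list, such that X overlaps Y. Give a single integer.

8

Checking all 72 ordered pairs for relation 'overlaps'; matching pairs in alphabetical order:
(demo, onboarding): demo overlaps onboarding ✓
(load_test, reindex): load_test overlaps reindex ✓
(planning, qa_pass): planning overlaps qa_pass ✓
(planning, triage): planning overlaps triage ✓
(qa_pass, triage): qa_pass overlaps triage ✓
(reindex, planning): reindex overlaps planning ✓
(sync_call, triage): sync_call overlaps triage ✓
(triage, demo): triage overlaps demo ✓
Count: 8.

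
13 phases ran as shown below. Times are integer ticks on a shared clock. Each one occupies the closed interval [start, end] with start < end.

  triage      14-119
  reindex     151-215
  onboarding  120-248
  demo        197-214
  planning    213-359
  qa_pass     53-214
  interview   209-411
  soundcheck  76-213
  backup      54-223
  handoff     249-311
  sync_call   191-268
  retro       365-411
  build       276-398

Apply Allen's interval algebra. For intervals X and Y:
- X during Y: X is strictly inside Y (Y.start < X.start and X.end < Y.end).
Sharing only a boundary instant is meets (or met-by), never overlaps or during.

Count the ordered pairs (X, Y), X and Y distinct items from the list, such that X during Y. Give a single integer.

Checking all 156 ordered pairs for relation 'during'; matching pairs in alphabetical order:
(build, interview): build during interview ✓
(demo, backup): demo during backup ✓
(demo, onboarding): demo during onboarding ✓
(demo, reindex): demo during reindex ✓
(demo, sync_call): demo during sync_call ✓
(handoff, interview): handoff during interview ✓
(handoff, planning): handoff during planning ✓
(planning, interview): planning during interview ✓
(reindex, backup): reindex during backup ✓
(reindex, onboarding): reindex during onboarding ✓
(soundcheck, backup): soundcheck during backup ✓
(soundcheck, qa_pass): soundcheck during qa_pass ✓
Count: 12.

12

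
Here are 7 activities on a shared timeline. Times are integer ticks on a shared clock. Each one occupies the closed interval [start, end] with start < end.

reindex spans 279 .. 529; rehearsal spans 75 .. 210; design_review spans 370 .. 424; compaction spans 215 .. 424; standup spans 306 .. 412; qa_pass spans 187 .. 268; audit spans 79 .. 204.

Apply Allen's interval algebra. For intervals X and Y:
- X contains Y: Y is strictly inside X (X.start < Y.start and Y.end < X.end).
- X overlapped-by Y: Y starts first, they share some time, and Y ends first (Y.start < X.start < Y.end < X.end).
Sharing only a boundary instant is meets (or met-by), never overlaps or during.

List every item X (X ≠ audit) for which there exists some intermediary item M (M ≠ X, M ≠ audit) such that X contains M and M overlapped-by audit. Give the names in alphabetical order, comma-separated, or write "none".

Target audit = [79, 204].
Intermediaries M with M overlapped-by audit: qa_pass.
Via qa_pass — items with X contains qa_pass: none.
Union: none.

none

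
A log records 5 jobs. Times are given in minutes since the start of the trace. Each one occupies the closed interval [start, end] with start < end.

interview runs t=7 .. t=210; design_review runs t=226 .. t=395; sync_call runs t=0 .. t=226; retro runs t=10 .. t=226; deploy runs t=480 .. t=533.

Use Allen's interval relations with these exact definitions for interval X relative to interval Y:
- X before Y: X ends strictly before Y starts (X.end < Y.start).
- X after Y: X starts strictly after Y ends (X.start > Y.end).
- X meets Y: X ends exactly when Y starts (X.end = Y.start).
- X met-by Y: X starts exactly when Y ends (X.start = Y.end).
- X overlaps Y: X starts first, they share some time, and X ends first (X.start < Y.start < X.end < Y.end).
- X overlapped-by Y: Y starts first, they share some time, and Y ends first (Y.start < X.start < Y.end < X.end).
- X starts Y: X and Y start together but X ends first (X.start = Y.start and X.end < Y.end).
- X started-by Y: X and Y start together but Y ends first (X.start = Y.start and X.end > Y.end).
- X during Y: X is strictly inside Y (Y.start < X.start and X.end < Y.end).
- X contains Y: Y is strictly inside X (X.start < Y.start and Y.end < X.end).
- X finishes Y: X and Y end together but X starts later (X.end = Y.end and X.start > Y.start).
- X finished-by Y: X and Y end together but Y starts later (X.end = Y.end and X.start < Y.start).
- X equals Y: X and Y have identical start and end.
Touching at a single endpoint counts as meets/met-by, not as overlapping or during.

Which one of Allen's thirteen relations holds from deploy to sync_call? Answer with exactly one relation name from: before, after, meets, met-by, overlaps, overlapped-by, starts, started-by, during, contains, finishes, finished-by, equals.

after

deploy = [t=480, t=533]; sync_call = [t=0, t=226].
Compare endpoints: deploy.start > sync_call.start, deploy.start > sync_call.end, deploy.end > sync_call.start, deploy.end > sync_call.end.
That pattern is 'after'.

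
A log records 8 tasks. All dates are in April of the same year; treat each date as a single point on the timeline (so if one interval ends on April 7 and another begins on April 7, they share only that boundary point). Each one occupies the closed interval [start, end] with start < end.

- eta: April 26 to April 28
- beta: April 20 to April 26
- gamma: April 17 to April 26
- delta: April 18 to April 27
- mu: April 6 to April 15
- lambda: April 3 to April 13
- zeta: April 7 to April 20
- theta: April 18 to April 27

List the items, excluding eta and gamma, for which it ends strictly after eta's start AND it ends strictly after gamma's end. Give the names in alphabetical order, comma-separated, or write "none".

Conditions: its end is strictly after eta's start (X.end > April 26) AND its end is strictly after gamma's end (X.end > April 26).
beta: end April 26 > April 26? ✗; end April 26 > April 26? ✗ → no.
delta: end April 27 > April 26? ✓; end April 27 > April 26? ✓ → yes.
lambda: end April 13 > April 26? ✗; end April 13 > April 26? ✗ → no.
mu: end April 15 > April 26? ✗; end April 15 > April 26? ✗ → no.
theta: end April 27 > April 26? ✓; end April 27 > April 26? ✓ → yes.
zeta: end April 20 > April 26? ✗; end April 20 > April 26? ✗ → no.
Result: delta, theta.

delta, theta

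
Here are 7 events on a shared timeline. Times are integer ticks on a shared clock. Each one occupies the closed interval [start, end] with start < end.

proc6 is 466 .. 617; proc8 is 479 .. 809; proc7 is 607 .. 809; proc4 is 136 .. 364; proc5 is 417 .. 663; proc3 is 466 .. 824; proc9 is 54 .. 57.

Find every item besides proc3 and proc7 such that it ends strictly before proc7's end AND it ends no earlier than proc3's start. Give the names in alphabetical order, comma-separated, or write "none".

proc5, proc6

Conditions: its end is strictly before proc7's end (X.end < 809) AND its end is no earlier than proc3's start (X.end >= 466).
proc4: end 364 < 809? ✓; end 364 >= 466? ✗ → no.
proc5: end 663 < 809? ✓; end 663 >= 466? ✓ → yes.
proc6: end 617 < 809? ✓; end 617 >= 466? ✓ → yes.
proc8: end 809 < 809? ✗; end 809 >= 466? ✓ → no.
proc9: end 57 < 809? ✓; end 57 >= 466? ✗ → no.
Result: proc5, proc6.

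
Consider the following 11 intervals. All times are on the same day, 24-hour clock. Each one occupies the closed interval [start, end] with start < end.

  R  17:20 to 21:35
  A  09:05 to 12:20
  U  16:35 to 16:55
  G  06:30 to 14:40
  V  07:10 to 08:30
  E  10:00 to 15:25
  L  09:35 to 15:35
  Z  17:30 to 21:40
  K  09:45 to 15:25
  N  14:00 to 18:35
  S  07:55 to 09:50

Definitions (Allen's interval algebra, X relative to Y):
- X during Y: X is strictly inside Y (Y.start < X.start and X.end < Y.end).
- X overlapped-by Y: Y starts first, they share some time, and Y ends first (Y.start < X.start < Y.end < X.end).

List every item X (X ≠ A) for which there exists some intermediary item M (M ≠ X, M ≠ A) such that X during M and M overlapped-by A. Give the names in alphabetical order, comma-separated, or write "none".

Target A = [09:05, 12:20].
Intermediaries M with M overlapped-by A: E, K, L.
Via E — items with X during E: none.
Via K — items with X during K: none.
Via L — items with X during L: E, K.
Union: E, K.

E, K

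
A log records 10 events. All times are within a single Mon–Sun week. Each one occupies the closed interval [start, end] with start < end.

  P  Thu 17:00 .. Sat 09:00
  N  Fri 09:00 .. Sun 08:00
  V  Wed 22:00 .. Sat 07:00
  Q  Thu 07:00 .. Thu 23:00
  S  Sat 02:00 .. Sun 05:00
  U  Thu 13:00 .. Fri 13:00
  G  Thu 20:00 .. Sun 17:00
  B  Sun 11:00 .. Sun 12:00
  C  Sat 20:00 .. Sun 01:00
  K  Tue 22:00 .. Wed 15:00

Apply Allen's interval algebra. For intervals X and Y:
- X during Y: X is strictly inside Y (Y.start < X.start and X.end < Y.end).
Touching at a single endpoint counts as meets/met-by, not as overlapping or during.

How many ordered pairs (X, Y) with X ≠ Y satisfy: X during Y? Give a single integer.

Checking all 90 ordered pairs for relation 'during'; matching pairs in alphabetical order:
(B, G): B during G ✓
(C, G): C during G ✓
(C, N): C during N ✓
(C, S): C during S ✓
(N, G): N during G ✓
(Q, V): Q during V ✓
(S, G): S during G ✓
(S, N): S during N ✓
(U, V): U during V ✓
Count: 9.

9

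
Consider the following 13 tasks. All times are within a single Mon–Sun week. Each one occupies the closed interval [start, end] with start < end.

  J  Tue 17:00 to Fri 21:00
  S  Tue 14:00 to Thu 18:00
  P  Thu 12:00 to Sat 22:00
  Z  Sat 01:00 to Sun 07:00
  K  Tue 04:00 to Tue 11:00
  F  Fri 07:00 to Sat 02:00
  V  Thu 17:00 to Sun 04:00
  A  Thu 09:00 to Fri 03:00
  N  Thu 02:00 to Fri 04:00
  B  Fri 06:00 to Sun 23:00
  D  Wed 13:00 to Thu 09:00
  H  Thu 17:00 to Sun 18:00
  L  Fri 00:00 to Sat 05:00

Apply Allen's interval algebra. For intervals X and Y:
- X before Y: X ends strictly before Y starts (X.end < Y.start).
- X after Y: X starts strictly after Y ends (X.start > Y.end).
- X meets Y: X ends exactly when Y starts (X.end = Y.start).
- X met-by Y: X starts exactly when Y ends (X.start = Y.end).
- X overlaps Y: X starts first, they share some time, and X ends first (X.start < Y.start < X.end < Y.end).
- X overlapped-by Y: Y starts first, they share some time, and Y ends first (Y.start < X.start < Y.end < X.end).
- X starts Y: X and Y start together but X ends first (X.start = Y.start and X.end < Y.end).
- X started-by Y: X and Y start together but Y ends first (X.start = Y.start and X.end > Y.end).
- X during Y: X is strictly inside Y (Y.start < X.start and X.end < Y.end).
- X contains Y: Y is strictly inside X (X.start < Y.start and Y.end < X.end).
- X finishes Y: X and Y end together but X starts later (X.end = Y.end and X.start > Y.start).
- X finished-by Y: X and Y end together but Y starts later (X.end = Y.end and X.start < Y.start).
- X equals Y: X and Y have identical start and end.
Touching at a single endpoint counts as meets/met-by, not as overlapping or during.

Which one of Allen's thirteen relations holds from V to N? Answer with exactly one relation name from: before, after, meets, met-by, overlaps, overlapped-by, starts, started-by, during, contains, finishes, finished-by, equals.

overlapped-by

V = [Thu 17:00, Sun 04:00]; N = [Thu 02:00, Fri 04:00].
Compare endpoints: V.start > N.start, V.start < N.end, V.end > N.start, V.end > N.end.
That pattern is 'overlapped-by'.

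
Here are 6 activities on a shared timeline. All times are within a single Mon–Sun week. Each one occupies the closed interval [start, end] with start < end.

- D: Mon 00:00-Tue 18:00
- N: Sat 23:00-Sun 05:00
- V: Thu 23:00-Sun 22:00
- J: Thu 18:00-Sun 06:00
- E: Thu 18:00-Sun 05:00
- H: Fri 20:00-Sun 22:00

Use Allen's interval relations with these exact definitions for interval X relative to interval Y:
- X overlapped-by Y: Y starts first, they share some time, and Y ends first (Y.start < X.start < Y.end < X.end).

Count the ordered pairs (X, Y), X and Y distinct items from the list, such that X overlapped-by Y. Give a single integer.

4

Checking all 30 ordered pairs for relation 'overlapped-by'; matching pairs in alphabetical order:
(H, E): H overlapped-by E ✓
(H, J): H overlapped-by J ✓
(V, E): V overlapped-by E ✓
(V, J): V overlapped-by J ✓
Count: 4.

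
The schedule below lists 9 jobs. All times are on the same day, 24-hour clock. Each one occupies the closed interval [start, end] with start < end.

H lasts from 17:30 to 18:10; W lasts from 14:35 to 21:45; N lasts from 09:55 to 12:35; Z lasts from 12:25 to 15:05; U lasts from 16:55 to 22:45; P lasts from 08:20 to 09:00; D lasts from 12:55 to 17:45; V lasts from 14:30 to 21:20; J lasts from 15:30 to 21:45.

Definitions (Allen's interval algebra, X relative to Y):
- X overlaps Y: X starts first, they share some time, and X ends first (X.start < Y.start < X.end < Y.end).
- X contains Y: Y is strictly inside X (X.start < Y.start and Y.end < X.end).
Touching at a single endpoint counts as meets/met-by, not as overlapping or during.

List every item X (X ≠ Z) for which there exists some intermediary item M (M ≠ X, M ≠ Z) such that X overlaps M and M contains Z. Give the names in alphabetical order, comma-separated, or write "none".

Target Z = [12:25, 15:05].
Intermediaries M with M contains Z: none.
Union: none.

none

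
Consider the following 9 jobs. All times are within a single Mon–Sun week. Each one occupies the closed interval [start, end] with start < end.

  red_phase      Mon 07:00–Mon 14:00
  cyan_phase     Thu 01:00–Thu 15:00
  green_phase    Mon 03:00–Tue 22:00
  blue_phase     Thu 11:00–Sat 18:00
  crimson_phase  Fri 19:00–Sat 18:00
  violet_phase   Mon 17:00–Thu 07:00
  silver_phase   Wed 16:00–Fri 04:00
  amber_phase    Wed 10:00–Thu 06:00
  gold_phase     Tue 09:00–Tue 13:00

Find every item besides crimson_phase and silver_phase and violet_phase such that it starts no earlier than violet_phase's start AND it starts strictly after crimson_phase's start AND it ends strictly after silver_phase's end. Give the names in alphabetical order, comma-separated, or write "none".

none

Conditions: its start is no earlier than violet_phase's start (X.start >= Mon 17:00) AND its start is strictly after crimson_phase's start (X.start > Fri 19:00) AND its end is strictly after silver_phase's end (X.end > Fri 04:00).
amber_phase: start Wed 10:00 >= Mon 17:00? ✓; start Wed 10:00 > Fri 19:00? ✗; end Thu 06:00 > Fri 04:00? ✗ → no.
blue_phase: start Thu 11:00 >= Mon 17:00? ✓; start Thu 11:00 > Fri 19:00? ✗; end Sat 18:00 > Fri 04:00? ✓ → no.
cyan_phase: start Thu 01:00 >= Mon 17:00? ✓; start Thu 01:00 > Fri 19:00? ✗; end Thu 15:00 > Fri 04:00? ✗ → no.
gold_phase: start Tue 09:00 >= Mon 17:00? ✓; start Tue 09:00 > Fri 19:00? ✗; end Tue 13:00 > Fri 04:00? ✗ → no.
green_phase: start Mon 03:00 >= Mon 17:00? ✗; start Mon 03:00 > Fri 19:00? ✗; end Tue 22:00 > Fri 04:00? ✗ → no.
red_phase: start Mon 07:00 >= Mon 17:00? ✗; start Mon 07:00 > Fri 19:00? ✗; end Mon 14:00 > Fri 04:00? ✗ → no.
Result: none.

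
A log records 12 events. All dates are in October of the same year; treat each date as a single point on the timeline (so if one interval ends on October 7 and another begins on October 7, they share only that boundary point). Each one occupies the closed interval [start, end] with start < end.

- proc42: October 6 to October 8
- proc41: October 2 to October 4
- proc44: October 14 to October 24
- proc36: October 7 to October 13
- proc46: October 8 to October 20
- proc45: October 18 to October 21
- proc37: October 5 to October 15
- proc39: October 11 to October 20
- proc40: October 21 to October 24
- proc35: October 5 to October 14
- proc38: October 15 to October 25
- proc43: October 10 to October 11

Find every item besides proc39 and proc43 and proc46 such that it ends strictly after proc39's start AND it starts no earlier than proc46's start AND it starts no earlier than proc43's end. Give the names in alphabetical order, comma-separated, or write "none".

proc38, proc40, proc44, proc45

Conditions: its end is strictly after proc39's start (X.end > October 11) AND its start is no earlier than proc46's start (X.start >= October 8) AND its start is no earlier than proc43's end (X.start >= October 11).
proc35: end October 14 > October 11? ✓; start October 5 >= October 8? ✗; start October 5 >= October 11? ✗ → no.
proc36: end October 13 > October 11? ✓; start October 7 >= October 8? ✗; start October 7 >= October 11? ✗ → no.
proc37: end October 15 > October 11? ✓; start October 5 >= October 8? ✗; start October 5 >= October 11? ✗ → no.
proc38: end October 25 > October 11? ✓; start October 15 >= October 8? ✓; start October 15 >= October 11? ✓ → yes.
proc40: end October 24 > October 11? ✓; start October 21 >= October 8? ✓; start October 21 >= October 11? ✓ → yes.
proc41: end October 4 > October 11? ✗; start October 2 >= October 8? ✗; start October 2 >= October 11? ✗ → no.
proc42: end October 8 > October 11? ✗; start October 6 >= October 8? ✗; start October 6 >= October 11? ✗ → no.
proc44: end October 24 > October 11? ✓; start October 14 >= October 8? ✓; start October 14 >= October 11? ✓ → yes.
proc45: end October 21 > October 11? ✓; start October 18 >= October 8? ✓; start October 18 >= October 11? ✓ → yes.
Result: proc38, proc40, proc44, proc45.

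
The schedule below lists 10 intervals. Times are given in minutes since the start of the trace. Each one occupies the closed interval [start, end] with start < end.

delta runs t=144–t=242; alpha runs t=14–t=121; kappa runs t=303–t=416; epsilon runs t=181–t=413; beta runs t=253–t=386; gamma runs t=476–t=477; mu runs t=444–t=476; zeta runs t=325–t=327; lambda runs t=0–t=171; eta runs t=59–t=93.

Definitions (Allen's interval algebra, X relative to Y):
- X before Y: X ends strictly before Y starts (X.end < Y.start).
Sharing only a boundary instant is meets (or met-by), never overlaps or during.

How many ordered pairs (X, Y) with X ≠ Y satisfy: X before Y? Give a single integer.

Checking all 90 ordered pairs for relation 'before'; matching pairs in alphabetical order:
(alpha, beta): alpha before beta ✓
(alpha, delta): alpha before delta ✓
(alpha, epsilon): alpha before epsilon ✓
(alpha, gamma): alpha before gamma ✓
(alpha, kappa): alpha before kappa ✓
(alpha, mu): alpha before mu ✓
(alpha, zeta): alpha before zeta ✓
(beta, gamma): beta before gamma ✓
(beta, mu): beta before mu ✓
(delta, beta): delta before beta ✓
(delta, gamma): delta before gamma ✓
(delta, kappa): delta before kappa ✓
(delta, mu): delta before mu ✓
(delta, zeta): delta before zeta ✓
(epsilon, gamma): epsilon before gamma ✓
(epsilon, mu): epsilon before mu ✓
(eta, beta): eta before beta ✓
(eta, delta): eta before delta ✓
(eta, epsilon): eta before epsilon ✓
(eta, gamma): eta before gamma ✓
(eta, kappa): eta before kappa ✓
(eta, mu): eta before mu ✓
(eta, zeta): eta before zeta ✓
(kappa, gamma): kappa before gamma ✓
... plus 9 further pairs not listed.
Count: 33.

33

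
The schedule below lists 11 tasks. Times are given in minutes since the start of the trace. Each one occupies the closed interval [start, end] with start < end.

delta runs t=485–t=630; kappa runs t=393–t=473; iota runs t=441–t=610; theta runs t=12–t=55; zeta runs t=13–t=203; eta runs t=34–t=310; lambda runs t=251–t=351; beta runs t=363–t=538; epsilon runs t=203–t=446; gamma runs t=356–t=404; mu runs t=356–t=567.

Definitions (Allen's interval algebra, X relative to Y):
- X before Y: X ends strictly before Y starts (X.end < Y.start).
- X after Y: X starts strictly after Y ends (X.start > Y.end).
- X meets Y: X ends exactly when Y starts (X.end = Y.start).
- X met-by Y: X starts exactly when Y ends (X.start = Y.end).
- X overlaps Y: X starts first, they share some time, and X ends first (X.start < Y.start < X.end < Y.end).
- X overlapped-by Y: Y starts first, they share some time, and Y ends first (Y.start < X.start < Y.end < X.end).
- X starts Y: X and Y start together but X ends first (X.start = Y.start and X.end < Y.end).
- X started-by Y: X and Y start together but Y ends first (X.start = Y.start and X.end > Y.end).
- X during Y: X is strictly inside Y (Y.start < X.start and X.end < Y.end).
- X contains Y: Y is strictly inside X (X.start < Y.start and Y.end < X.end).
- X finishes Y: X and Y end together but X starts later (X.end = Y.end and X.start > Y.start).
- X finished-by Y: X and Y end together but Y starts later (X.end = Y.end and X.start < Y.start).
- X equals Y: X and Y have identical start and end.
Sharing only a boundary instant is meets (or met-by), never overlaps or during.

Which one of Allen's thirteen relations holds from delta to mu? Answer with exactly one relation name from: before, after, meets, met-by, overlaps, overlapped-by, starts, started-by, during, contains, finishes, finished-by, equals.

overlapped-by

delta = [t=485, t=630]; mu = [t=356, t=567].
Compare endpoints: delta.start > mu.start, delta.start < mu.end, delta.end > mu.start, delta.end > mu.end.
That pattern is 'overlapped-by'.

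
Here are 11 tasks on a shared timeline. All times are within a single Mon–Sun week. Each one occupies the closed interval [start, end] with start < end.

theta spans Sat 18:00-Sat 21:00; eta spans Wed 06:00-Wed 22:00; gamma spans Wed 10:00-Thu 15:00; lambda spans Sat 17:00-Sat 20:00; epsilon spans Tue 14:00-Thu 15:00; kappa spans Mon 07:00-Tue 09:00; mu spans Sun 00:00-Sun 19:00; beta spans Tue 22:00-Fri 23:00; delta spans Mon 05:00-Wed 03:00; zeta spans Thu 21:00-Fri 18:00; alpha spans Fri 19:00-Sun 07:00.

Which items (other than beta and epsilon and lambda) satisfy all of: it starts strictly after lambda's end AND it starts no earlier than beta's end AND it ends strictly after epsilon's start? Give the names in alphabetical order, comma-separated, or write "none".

mu

Conditions: its start is strictly after lambda's end (X.start > Sat 20:00) AND its start is no earlier than beta's end (X.start >= Fri 23:00) AND its end is strictly after epsilon's start (X.end > Tue 14:00).
alpha: start Fri 19:00 > Sat 20:00? ✗; start Fri 19:00 >= Fri 23:00? ✗; end Sun 07:00 > Tue 14:00? ✓ → no.
delta: start Mon 05:00 > Sat 20:00? ✗; start Mon 05:00 >= Fri 23:00? ✗; end Wed 03:00 > Tue 14:00? ✓ → no.
eta: start Wed 06:00 > Sat 20:00? ✗; start Wed 06:00 >= Fri 23:00? ✗; end Wed 22:00 > Tue 14:00? ✓ → no.
gamma: start Wed 10:00 > Sat 20:00? ✗; start Wed 10:00 >= Fri 23:00? ✗; end Thu 15:00 > Tue 14:00? ✓ → no.
kappa: start Mon 07:00 > Sat 20:00? ✗; start Mon 07:00 >= Fri 23:00? ✗; end Tue 09:00 > Tue 14:00? ✗ → no.
mu: start Sun 00:00 > Sat 20:00? ✓; start Sun 00:00 >= Fri 23:00? ✓; end Sun 19:00 > Tue 14:00? ✓ → yes.
theta: start Sat 18:00 > Sat 20:00? ✗; start Sat 18:00 >= Fri 23:00? ✓; end Sat 21:00 > Tue 14:00? ✓ → no.
zeta: start Thu 21:00 > Sat 20:00? ✗; start Thu 21:00 >= Fri 23:00? ✗; end Fri 18:00 > Tue 14:00? ✓ → no.
Result: mu.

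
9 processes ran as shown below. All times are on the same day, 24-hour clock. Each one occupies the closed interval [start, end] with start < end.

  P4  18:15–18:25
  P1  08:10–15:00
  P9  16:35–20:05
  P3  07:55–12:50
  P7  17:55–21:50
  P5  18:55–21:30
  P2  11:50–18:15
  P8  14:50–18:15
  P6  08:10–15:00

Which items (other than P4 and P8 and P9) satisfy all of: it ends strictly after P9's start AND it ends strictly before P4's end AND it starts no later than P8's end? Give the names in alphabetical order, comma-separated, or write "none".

P2

Conditions: its end is strictly after P9's start (X.end > 16:35) AND its end is strictly before P4's end (X.end < 18:25) AND its start is no later than P8's end (X.start <= 18:15).
P1: end 15:00 > 16:35? ✗; end 15:00 < 18:25? ✓; start 08:10 <= 18:15? ✓ → no.
P2: end 18:15 > 16:35? ✓; end 18:15 < 18:25? ✓; start 11:50 <= 18:15? ✓ → yes.
P3: end 12:50 > 16:35? ✗; end 12:50 < 18:25? ✓; start 07:55 <= 18:15? ✓ → no.
P5: end 21:30 > 16:35? ✓; end 21:30 < 18:25? ✗; start 18:55 <= 18:15? ✗ → no.
P6: end 15:00 > 16:35? ✗; end 15:00 < 18:25? ✓; start 08:10 <= 18:15? ✓ → no.
P7: end 21:50 > 16:35? ✓; end 21:50 < 18:25? ✗; start 17:55 <= 18:15? ✓ → no.
Result: P2.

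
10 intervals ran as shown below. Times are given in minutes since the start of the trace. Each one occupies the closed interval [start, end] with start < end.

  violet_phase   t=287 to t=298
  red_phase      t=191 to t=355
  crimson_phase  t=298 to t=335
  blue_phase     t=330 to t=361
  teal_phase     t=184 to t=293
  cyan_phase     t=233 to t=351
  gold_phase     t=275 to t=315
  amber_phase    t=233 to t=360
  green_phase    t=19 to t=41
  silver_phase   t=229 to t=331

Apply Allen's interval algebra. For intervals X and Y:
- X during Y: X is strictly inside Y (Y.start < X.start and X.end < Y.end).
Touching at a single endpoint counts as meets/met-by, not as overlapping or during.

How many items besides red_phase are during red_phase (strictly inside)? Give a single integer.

Target red_phase = [t=191, t=355].
amber_phase [t=233, t=360] → overlapped-by → no.
blue_phase [t=330, t=361] → overlapped-by → no.
crimson_phase [t=298, t=335] → during → counts.
cyan_phase [t=233, t=351] → during → counts.
gold_phase [t=275, t=315] → during → counts.
green_phase [t=19, t=41] → before → no.
silver_phase [t=229, t=331] → during → counts.
teal_phase [t=184, t=293] → overlaps → no.
violet_phase [t=287, t=298] → during → counts.
Total: 5.

5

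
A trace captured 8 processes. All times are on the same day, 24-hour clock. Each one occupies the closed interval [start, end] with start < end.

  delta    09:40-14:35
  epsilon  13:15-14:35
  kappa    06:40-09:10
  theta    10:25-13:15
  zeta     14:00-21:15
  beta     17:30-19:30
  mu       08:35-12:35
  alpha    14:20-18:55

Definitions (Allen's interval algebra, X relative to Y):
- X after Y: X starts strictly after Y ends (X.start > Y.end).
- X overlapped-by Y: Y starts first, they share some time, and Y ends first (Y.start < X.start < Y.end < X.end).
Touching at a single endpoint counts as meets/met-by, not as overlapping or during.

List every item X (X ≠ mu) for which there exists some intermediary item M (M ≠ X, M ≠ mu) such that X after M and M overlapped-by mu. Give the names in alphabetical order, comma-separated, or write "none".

Target mu = [08:35, 12:35].
Intermediaries M with M overlapped-by mu: delta, theta.
Via delta — items with X after delta: beta.
Via theta — items with X after theta: alpha, beta, zeta.
Union: alpha, beta, zeta.

alpha, beta, zeta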